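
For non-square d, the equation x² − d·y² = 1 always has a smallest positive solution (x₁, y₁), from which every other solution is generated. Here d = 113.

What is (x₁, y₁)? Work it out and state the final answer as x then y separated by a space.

1204353 113296

√113 → a₀=10, period (1,1,1,2,2,1,1,1,20); ℓ=9 odd so k=17
k=0  a_k=10  p_k/q_k = 10/1
k=1  a_k=1  p_k/q_k = 11/1
k=2  a_k=1  p_k/q_k = 21/2
k=3  a_k=1  p_k/q_k = 32/3
k=4  a_k=2  p_k/q_k = 85/8
k=5  a_k=2  p_k/q_k = 202/19
k=6  a_k=1  p_k/q_k = 287/27
k=7  a_k=1  p_k/q_k = 489/46
k=8  a_k=1  p_k/q_k = 776/73
k=9  a_k=20  p_k/q_k = 16009/1506
…
k=11  a_k=1  p_k/q_k = 32794/3085
k=12  a_k=1  p_k/q_k = 49579/4664
k=13  a_k=2  p_k/q_k = 131952/12413
…
k=16  a_k=1  p_k/q_k = 758918/71393
k=17  a_k=1  p_k/q_k = 1204353/113296
(x₁, y₁) = (1204353, 113296);  1204353² − 113·113296² = 1 ✓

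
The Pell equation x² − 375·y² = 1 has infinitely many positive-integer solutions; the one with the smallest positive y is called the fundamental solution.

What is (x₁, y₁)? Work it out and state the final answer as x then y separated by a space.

15124 781

[19; 2,1,2,1,5,1,2,1,2,38] for √375; ℓ=10 ⇒ convergent index 9
a_0=19:  p_0=19·1+0=19,  q_0=19·0+1=1
a_1=2:  p_1=2·19+1=39,  q_1=2·1+0=2
a_2=1:  p_2=1·39+19=58,  q_2=1·2+1=3
a_3=2:  p_3=2·58+39=155,  q_3=2·3+2=8
…
a_5=5:  p_5=5·213+155=1220,  q_5=5·11+8=63
a_6=1:  p_6=1·1220+213=1433,  q_6=1·63+11=74
…
a_8=1:  p_8=1·4086+1433=5519,  q_8=1·211+74=285
a_9=2:  p_9=2·5519+4086=15124,  q_9=2·285+211=781
→ (15124, 781).  Check: 15124²=228735376, 375·781²=228735375, difference 1.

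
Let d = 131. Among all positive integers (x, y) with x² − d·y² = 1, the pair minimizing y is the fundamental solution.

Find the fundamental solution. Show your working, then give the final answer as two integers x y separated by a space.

10610 927

d=131: √d = [11; 2,4,11,4,2,22] (ℓ=6, even), read p_5/q_5
step 0: (11, 1)  from 11·(1,0) + (0,1)
step 1: (23, 2)  from 2·(11,1) + (1,0)
step 2: (103, 9)  from 4·(23,2) + (11,1)
…
step 4: (4727, 413)  from 4·(1156,101) + (103,9)
step 5: (10610, 927)  from 2·(4727,413) + (1156,101)
fundamental: x₁=10610, y₁=927  (since 112572100 − 131·859329 = 1)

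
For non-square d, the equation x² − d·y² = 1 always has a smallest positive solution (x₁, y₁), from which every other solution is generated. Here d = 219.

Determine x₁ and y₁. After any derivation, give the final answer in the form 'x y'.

74 5

√219 = [14; 1,3,1,28, …], period ℓ=4 (even) → k=3
i=0: a=14 ⇒ p=14, q=1
…
i=2: a=3 ⇒ p=59, q=4
i=3: a=1 ⇒ p=74, q=5
→ (74, 5).  Check: 74²=5476, 219·5²=5475, difference 1.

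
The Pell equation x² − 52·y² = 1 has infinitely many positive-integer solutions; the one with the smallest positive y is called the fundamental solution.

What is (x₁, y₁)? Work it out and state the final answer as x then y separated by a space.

√52 → a₀=7, period (4,1,2,1,4,14); ℓ=6 even so k=5
a_0=7:  p_0=7·1+0=7,  q_0=7·0+1=1
…
a_4=1:  p_4=1·101+36=137,  q_4=1·14+5=19
a_5=4:  p_5=4·137+101=649,  q_5=4·19+14=90
→ (649, 90).  Check: 649²=421201, 52·90²=421200, difference 1.

649 90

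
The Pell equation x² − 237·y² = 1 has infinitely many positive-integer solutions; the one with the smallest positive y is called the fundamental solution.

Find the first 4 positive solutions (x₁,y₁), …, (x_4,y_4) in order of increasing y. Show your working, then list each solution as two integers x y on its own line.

√237 → a₀=15, period (2,1,1,7,10,7,1,1,2,30); ℓ=10 even so k=9
step 0: (15, 1)  from 15·(1,0) + (0,1)
step 1: (31, 2)  from 2·(15,1) + (1,0)
step 2: (46, 3)  from 1·(31,2) + (15,1)
…
step 4: (585, 38)  from 7·(77,5) + (46,3)
step 5: (5927, 385)  from 10·(585,38) + (77,5)
…
step 7: (48001, 3118)  from 1·(42074,2733) + (5927,385)
step 8: (90075, 5851)  from 1·(48001,3118) + (42074,2733)
step 9: (228151, 14820)  from 2·(90075,5851) + (48001,3118)
fundamental: x₁=228151, y₁=14820  (since 52052878801 − 237·219632400 = 1)
n=2: (228151,14820)∘(228151,14820) = (228151·228151+237·14820·14820, 228151·14820+14820·228151) = (104105757601,6762395640)
n=3: (104105757601,6762395640)∘(228151,14820) = (228151·104105757601+237·14820·6762395640, 228151·6762395640+14820·104105757601) = (47503665404623351,3085694655308460)
n=4: (47503665404623351,3085694655308460)∘(228151,14820) = (228151·47503665404623351+237·14820·3085694655308460, 228151·3085694655308460+14820·47503665404623351) = (21676017531356338550401,1408008642599798519280)

228151 14820
104105757601 6762395640
47503665404623351 3085694655308460
21676017531356338550401 1408008642599798519280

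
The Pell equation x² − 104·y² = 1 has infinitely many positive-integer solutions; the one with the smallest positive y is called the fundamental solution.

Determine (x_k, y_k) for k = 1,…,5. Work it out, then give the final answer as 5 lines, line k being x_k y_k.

d=104: √d = [10; 5,20] (ℓ=2, even), read p_1/q_1
a_0=10:  p_0=10·1+0=10,  q_0=10·0+1=1
a_1=5:  p_1=5·10+1=51,  q_1=5·1+0=5
→ (51, 5).  Check: 51²=2601, 104·5²=2600, difference 1.
(51+5√104)^2 = 5201 + 510√104
(51+5√104)^3 = 530451 + 52015√104
(51+5√104)^4 = 54100801 + 5305020√104
(51+5√104)^5 = 5517751251 + 541060025√104

51 5
5201 510
530451 52015
54100801 5305020
5517751251 541060025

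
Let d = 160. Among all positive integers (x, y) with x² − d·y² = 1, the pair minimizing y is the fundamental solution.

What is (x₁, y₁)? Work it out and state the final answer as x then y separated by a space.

d=160: √d = [12; 1,1,1,5,1,1,1,24] (ℓ=8, even), read p_7/q_7
i=0: a=12 ⇒ p=12, q=1
…
i=3: a=1 ⇒ p=38, q=3
i=4: a=5 ⇒ p=215, q=17
…
i=6: a=1 ⇒ p=468, q=37
i=7: a=1 ⇒ p=721, q=57
→ (721, 57).  Check: 721²=519841, 160·57²=519840, difference 1.

721 57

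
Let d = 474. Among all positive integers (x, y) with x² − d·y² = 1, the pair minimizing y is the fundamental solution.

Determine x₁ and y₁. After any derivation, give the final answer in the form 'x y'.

[21; 1,3,2,1,1,…,3,1,42] for √474; ℓ=14 ⇒ convergent index 13
i=0: a=21 ⇒ p=21, q=1
i=1: a=1 ⇒ p=22, q=1
i=2: a=3 ⇒ p=87, q=4
i=3: a=2 ⇒ p=196, q=9
…
i=5: a=1 ⇒ p=479, q=22
i=6: a=1 ⇒ p=762, q=35
…
i=8: a=1 ⇒ p=5813, q=267
…
i=10: a=1 ⇒ p=16677, q=766
i=11: a=2 ⇒ p=44218, q=2031
i=12: a=3 ⇒ p=149331, q=6859
i=13: a=1 ⇒ p=193549, q=8890
→ (193549, 8890).  Check: 193549²=37461215401, 474·8890²=37461215400, difference 1.

193549 8890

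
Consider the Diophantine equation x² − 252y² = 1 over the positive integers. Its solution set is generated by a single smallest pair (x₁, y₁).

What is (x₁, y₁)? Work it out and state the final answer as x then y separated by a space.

√252 → a₀=15, period (1,6,1,30); ℓ=4 even so k=3
a_0=15:  p_0=15·1+0=15,  q_0=15·0+1=1
…
a_2=6:  p_2=6·16+15=111,  q_2=6·1+1=7
a_3=1:  p_3=1·111+16=127,  q_3=1·7+1=8
→ (127, 8).  Check: 127²=16129, 252·8²=16128, difference 1.

127 8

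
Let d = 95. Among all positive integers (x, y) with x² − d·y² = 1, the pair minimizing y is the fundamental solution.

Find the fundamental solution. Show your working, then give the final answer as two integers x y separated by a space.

[9; 1,2,1,18] for √95; ℓ=4 ⇒ convergent index 3
step 0: (9, 1)  from 9·(1,0) + (0,1)
step 1: (10, 1)  from 1·(9,1) + (1,0)
step 2: (29, 3)  from 2·(10,1) + (9,1)
step 3: (39, 4)  from 1·(29,3) + (10,1)
→ (39, 4).  Check: 39²=1521, 95·4²=1520, difference 1.

39 4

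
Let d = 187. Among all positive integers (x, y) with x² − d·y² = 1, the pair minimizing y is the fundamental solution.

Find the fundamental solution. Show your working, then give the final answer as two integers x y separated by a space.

1682 123

√187 = [13; 1,2,13,2,1,26, …], period ℓ=6 (even) → k=5
a_0=13:  p_0=13·1+0=13,  q_0=13·0+1=1
a_1=1:  p_1=1·13+1=14,  q_1=1·1+0=1
a_2=2:  p_2=2·14+13=41,  q_2=2·1+1=3
a_3=13:  p_3=13·41+14=547,  q_3=13·3+1=40
a_4=2:  p_4=2·547+41=1135,  q_4=2·40+3=83
a_5=1:  p_5=1·1135+547=1682,  q_5=1·83+40=123
→ (1682, 123).  Check: 1682²=2829124, 187·123²=2829123, difference 1.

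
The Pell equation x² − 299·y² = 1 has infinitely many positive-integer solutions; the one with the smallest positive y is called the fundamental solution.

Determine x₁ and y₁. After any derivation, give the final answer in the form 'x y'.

d=299: √d = [17; 3,2,3,34] (ℓ=4, even), read p_3/q_3
step 0: (17, 1)  from 17·(1,0) + (0,1)
…
step 2: (121, 7)  from 2·(52,3) + (17,1)
step 3: (415, 24)  from 3·(121,7) + (52,3)
fundamental: x₁=415, y₁=24  (since 172225 − 299·576 = 1)

415 24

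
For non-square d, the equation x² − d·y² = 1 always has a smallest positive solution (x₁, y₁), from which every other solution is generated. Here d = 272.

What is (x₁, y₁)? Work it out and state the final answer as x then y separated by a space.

33 2

[16; 2,32] for √272; ℓ=2 ⇒ convergent index 1
a_0=16:  p_0=16·1+0=16,  q_0=16·0+1=1
a_1=2:  p_1=2·16+1=33,  q_1=2·1+0=2
(x₁, y₁) = (33, 2);  33² − 272·2² = 1 ✓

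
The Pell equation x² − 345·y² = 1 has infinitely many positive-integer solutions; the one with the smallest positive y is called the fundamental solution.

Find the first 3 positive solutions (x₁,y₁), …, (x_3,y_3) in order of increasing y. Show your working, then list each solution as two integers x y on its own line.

6761 364
91422241 4922008
1236211536041 66555391812

[18; 1,1,2,1,6,1,2,1,1,36] for √345; ℓ=10 ⇒ convergent index 9
a_0=18:  p_0=18·1+0=18,  q_0=18·0+1=1
…
a_3=2:  p_3=2·37+19=93,  q_3=2·2+1=5
a_4=1:  p_4=1·93+37=130,  q_4=1·5+2=7
a_5=6:  p_5=6·130+93=873,  q_5=6·7+5=47
a_6=1:  p_6=1·873+130=1003,  q_6=1·47+7=54
a_7=2:  p_7=2·1003+873=2879,  q_7=2·54+47=155
a_8=1:  p_8=1·2879+1003=3882,  q_8=1·155+54=209
a_9=1:  p_9=1·3882+2879=6761,  q_9=1·209+155=364
(x₁, y₁) = (6761, 364);  6761² − 345·364² = 1 ✓
(x_2, y_2) = (6761·6761 + 345·364·364, 6761·364 + 364·6761) = (91422241, 4922008)
(x_3, y_3) = (6761·91422241 + 345·364·4922008, 6761·4922008 + 364·91422241) = (1236211536041, 66555391812)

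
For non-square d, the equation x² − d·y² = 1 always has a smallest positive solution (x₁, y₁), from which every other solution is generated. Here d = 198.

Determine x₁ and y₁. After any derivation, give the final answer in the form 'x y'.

d=198: √d = [14; 14,28] (ℓ=2, even), read p_1/q_1
i=0: a=14 ⇒ p=14, q=1
i=1: a=14 ⇒ p=197, q=14
(x₁, y₁) = (197, 14);  197² − 198·14² = 1 ✓

197 14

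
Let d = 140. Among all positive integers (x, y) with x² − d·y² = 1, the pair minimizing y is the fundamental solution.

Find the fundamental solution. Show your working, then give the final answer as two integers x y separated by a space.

71 6

√140 = [11; 1,4,1,22, …], period ℓ=4 (even) → k=3
step 0: (11, 1)  from 11·(1,0) + (0,1)
step 1: (12, 1)  from 1·(11,1) + (1,0)
step 2: (59, 5)  from 4·(12,1) + (11,1)
step 3: (71, 6)  from 1·(59,5) + (12,1)
→ (71, 6).  Check: 71²=5041, 140·6²=5040, difference 1.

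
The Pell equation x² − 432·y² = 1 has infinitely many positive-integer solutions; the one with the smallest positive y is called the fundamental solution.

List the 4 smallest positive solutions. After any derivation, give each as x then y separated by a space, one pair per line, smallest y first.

1351 65
3650401 175630
9863382151 474552195
26650854921601 1282239855260

√432 → a₀=20, period (1,3,1,1,1,3,1,40); ℓ=8 even so k=7
step 0: (20, 1)  from 20·(1,0) + (0,1)
…
step 2: (83, 4)  from 3·(21,1) + (20,1)
step 3: (104, 5)  from 1·(83,4) + (21,1)
step 4: (187, 9)  from 1·(104,5) + (83,4)
step 5: (291, 14)  from 1·(187,9) + (104,5)
step 6: (1060, 51)  from 3·(291,14) + (187,9)
step 7: (1351, 65)  from 1·(1060,51) + (291,14)
(x₁, y₁) = (1351, 65);  1351² − 432·65² = 1 ✓
n=2: (1351,65)∘(1351,65) = (1351·1351+432·65·65, 1351·65+65·1351) = (3650401,175630)
n=3: (3650401,175630)∘(1351,65) = (1351·3650401+432·65·175630, 1351·175630+65·3650401) = (9863382151,474552195)
n=4: (9863382151,474552195)∘(1351,65) = (1351·9863382151+432·65·474552195, 1351·474552195+65·9863382151) = (26650854921601,1282239855260)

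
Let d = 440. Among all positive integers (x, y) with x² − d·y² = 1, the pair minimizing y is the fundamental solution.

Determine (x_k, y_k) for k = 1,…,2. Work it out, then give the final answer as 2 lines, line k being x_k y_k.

d=440: √d = [20; 1,40] (ℓ=2, even), read p_1/q_1
i=0: a=20 ⇒ p=20, q=1
i=1: a=1 ⇒ p=21, q=1
→ (21, 1).  Check: 21²=441, 440·1²=440, difference 1.
n=2: (21,1)∘(21,1) = (21·21+440·1·1, 21·1+1·21) = (881,42)

21 1
881 42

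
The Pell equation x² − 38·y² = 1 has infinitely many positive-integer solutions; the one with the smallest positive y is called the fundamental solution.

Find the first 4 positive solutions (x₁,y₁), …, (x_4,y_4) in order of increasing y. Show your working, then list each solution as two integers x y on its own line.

d=38: √d = [6; 6,12] (ℓ=2, even), read p_1/q_1
i=0: a=6 ⇒ p=6, q=1
i=1: a=6 ⇒ p=37, q=6
fundamental: x₁=37, y₁=6  (since 1369 − 38·36 = 1)
k=2:  x_2 = 37·37+38·6·6 = 2737,  y_2 = 37·6+6·37 = 444
k=3:  x_3 = 37·2737+38·6·444 = 202501,  y_3 = 37·444+6·2737 = 32850
k=4:  x_4 = 37·202501+38·6·32850 = 14982337,  y_4 = 37·32850+6·202501 = 2430456

37 6
2737 444
202501 32850
14982337 2430456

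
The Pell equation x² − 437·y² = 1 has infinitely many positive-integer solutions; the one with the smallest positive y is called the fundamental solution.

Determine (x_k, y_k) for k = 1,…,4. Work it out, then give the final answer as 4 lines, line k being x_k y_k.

4599 220
42301601 2023560
389090121399 18612704660
3578850894326401 171199655439120

[20; 1,9,2,9,1,40] for √437; ℓ=6 ⇒ convergent index 5
a_0=20:  p_0=20·1+0=20,  q_0=20·0+1=1
…
a_4=9:  p_4=9·439+209=4160,  q_4=9·21+10=199
a_5=1:  p_5=1·4160+439=4599,  q_5=1·199+21=220
→ (4599, 220).  Check: 4599²=21150801, 437·220²=21150800, difference 1.
(4599+220√437)^2 = 42301601 + 2023560√437
(4599+220√437)^3 = 389090121399 + 18612704660√437
(4599+220√437)^4 = 3578850894326401 + 171199655439120√437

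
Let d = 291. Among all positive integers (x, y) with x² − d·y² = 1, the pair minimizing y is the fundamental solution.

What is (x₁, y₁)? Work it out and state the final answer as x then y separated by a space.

290 17

√291 → a₀=17, period (17,34); ℓ=2 even so k=1
step 0: (17, 1)  from 17·(1,0) + (0,1)
step 1: (290, 17)  from 17·(17,1) + (1,0)
(x₁, y₁) = (290, 17);  290² − 291·17² = 1 ✓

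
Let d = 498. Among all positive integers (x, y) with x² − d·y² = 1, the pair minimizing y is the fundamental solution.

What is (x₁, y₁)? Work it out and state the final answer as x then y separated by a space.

d=498: √d = [22; 3,6,22,6,3,44] (ℓ=6, even), read p_5/q_5
i=0: a=22 ⇒ p=22, q=1
i=1: a=3 ⇒ p=67, q=3
i=2: a=6 ⇒ p=424, q=19
i=3: a=22 ⇒ p=9395, q=421
i=4: a=6 ⇒ p=56794, q=2545
i=5: a=3 ⇒ p=179777, q=8056
(x₁, y₁) = (179777, 8056);  179777² − 498·8056² = 1 ✓

179777 8056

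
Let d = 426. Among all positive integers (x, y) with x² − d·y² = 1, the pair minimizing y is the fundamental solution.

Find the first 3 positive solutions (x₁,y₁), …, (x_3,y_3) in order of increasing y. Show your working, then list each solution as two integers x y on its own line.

√426 = [20; 1,1,1,3,2,6,2,3,1,1,1,40, …], period ℓ=12 (even) → k=11
step 0: (20, 1)  from 20·(1,0) + (0,1)
step 1: (21, 1)  from 1·(20,1) + (1,0)
…
step 3: (62, 3)  from 1·(41,2) + (21,1)
…
step 6: (3323, 161)  from 6·(516,25) + (227,11)
step 7: (7162, 347)  from 2·(3323,161) + (516,25)
…
step 9: (31971, 1549)  from 1·(24809,1202) + (7162,347)
step 10: (56780, 2751)  from 1·(31971,1549) + (24809,1202)
step 11: (88751, 4300)  from 1·(56780,2751) + (31971,1549)
→ (88751, 4300).  Check: 88751²=7876740001, 426·4300²=7876740000, difference 1.
n=2: (88751,4300)∘(88751,4300) = (88751·88751+426·4300·4300, 88751·4300+4300·88751) = (15753480001,763258600)
n=3: (15753480001,763258600)∘(88751,4300) = (88751·15753480001+426·4300·763258600, 88751·763258600+4300·15753480001) = (2796274207048751,135479928012900)

88751 4300
15753480001 763258600
2796274207048751 135479928012900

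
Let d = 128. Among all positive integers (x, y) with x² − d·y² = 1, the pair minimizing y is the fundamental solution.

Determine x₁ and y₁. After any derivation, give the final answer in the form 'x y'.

√128 → a₀=11, period (3,5,3,22); ℓ=4 even so k=3
i=0: a=11 ⇒ p=11, q=1
i=1: a=3 ⇒ p=34, q=3
i=2: a=5 ⇒ p=181, q=16
i=3: a=3 ⇒ p=577, q=51
fundamental: x₁=577, y₁=51  (since 332929 − 128·2601 = 1)

577 51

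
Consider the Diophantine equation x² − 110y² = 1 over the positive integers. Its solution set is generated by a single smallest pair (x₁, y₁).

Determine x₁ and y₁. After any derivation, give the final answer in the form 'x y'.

√110 → a₀=10, period (2,20); ℓ=2 even so k=1
step 0: (10, 1)  from 10·(1,0) + (0,1)
step 1: (21, 2)  from 2·(10,1) + (1,0)
→ (21, 2).  Check: 21²=441, 110·2²=440, difference 1.

21 2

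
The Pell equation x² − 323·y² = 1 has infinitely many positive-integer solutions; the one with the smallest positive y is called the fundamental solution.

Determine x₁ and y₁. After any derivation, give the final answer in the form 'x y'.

d=323: √d = [17; 1,34] (ℓ=2, even), read p_1/q_1
a_0=17:  p_0=17·1+0=17,  q_0=17·0+1=1
a_1=1:  p_1=1·17+1=18,  q_1=1·1+0=1
fundamental: x₁=18, y₁=1  (since 324 − 323·1 = 1)

18 1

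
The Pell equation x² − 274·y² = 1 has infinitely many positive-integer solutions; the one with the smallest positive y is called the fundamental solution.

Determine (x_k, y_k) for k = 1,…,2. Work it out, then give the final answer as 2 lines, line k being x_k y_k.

3959299 239190
31352097142801 1894049455620

√274 → a₀=16, period (1,1,4,4,1,1,32); ℓ=7 odd so k=13
i=0: a=16 ⇒ p=16, q=1
…
i=2: a=1 ⇒ p=33, q=2
i=3: a=4 ⇒ p=149, q=9
…
i=5: a=1 ⇒ p=778, q=47
i=6: a=1 ⇒ p=1407, q=85
i=7: a=32 ⇒ p=45802, q=2767
i=8: a=1 ⇒ p=47209, q=2852
i=9: a=1 ⇒ p=93011, q=5619
i=10: a=4 ⇒ p=419253, q=25328
…
i=12: a=1 ⇒ p=2189276, q=132259
i=13: a=1 ⇒ p=3959299, q=239190
fundamental: x₁=3959299, y₁=239190  (since 15676048571401 − 274·57211856100 = 1)
n=2: (3959299,239190)∘(3959299,239190) = (3959299·3959299+274·239190·239190, 3959299·239190+239190·3959299) = (31352097142801,1894049455620)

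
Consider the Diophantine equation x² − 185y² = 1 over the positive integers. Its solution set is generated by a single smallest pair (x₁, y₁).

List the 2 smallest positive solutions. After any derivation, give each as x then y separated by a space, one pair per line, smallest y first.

√185 = [13; 1,1,1,1,26, …], period ℓ=5 (odd) → k=9
k=0  a_k=13  p_k/q_k = 13/1
k=1  a_k=1  p_k/q_k = 14/1
k=2  a_k=1  p_k/q_k = 27/2
k=3  a_k=1  p_k/q_k = 41/3
k=4  a_k=1  p_k/q_k = 68/5
…
k=6  a_k=1  p_k/q_k = 1877/138
k=7  a_k=1  p_k/q_k = 3686/271
k=8  a_k=1  p_k/q_k = 5563/409
k=9  a_k=1  p_k/q_k = 9249/680
→ (9249, 680).  Check: 9249²=85544001, 185·680²=85544000, difference 1.
(x_2, y_2) = (9249·9249 + 185·680·680, 9249·680 + 680·9249) = (171088001, 12578640)

9249 680
171088001 12578640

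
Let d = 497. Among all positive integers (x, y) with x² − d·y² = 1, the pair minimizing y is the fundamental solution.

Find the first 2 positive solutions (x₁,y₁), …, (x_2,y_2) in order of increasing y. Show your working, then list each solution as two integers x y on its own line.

√497 = [22; 3,2,2,5,6,5,2,2,3,44, …], period ℓ=10 (even) → k=9
k=0  a_k=22  p_k/q_k = 22/1
…
k=3  a_k=2  p_k/q_k = 379/17
…
k=5  a_k=6  p_k/q_k = 12685/569
k=6  a_k=5  p_k/q_k = 65476/2937
…
k=8  a_k=2  p_k/q_k = 352750/15823
k=9  a_k=3  p_k/q_k = 1201887/53912
(x₁, y₁) = (1201887, 53912);  1201887² − 497·53912² = 1 ✓
k=2:  x_2 = 1201887·1201887+497·53912·53912 = 2889064721537,  y_2 = 1201887·53912+53912·1201887 = 129592263888

1201887 53912
2889064721537 129592263888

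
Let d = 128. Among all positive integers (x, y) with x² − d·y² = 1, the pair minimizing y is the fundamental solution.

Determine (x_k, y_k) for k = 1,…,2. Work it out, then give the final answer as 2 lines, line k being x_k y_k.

√128 = [11; 3,5,3,22, …], period ℓ=4 (even) → k=3
i=0: a=11 ⇒ p=11, q=1
…
i=2: a=5 ⇒ p=181, q=16
i=3: a=3 ⇒ p=577, q=51
→ (577, 51).  Check: 577²=332929, 128·51²=332928, difference 1.
(577+51√128)^2 = 665857 + 58854√128

577 51
665857 58854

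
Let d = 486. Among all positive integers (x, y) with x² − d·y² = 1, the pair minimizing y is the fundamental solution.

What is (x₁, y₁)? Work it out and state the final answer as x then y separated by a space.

485 22

[22; 22,44] for √486; ℓ=2 ⇒ convergent index 1
step 0: (22, 1)  from 22·(1,0) + (0,1)
step 1: (485, 22)  from 22·(22,1) + (1,0)
→ (485, 22).  Check: 485²=235225, 486·22²=235224, difference 1.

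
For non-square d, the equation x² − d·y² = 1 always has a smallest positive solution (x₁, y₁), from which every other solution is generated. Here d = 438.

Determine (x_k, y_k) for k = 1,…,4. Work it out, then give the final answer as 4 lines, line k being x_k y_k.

293 14
171697 8204
100614149 4807530
58959719617 2817204376

√438 = [20; 1,12,1,40, …], period ℓ=4 (even) → k=3
a_0=20:  p_0=20·1+0=20,  q_0=20·0+1=1
…
a_2=12:  p_2=12·21+20=272,  q_2=12·1+1=13
a_3=1:  p_3=1·272+21=293,  q_3=1·13+1=14
→ (293, 14).  Check: 293²=85849, 438·14²=85848, difference 1.
k=2:  x_2 = 293·293+438·14·14 = 171697,  y_2 = 293·14+14·293 = 8204
k=3:  x_3 = 293·171697+438·14·8204 = 100614149,  y_3 = 293·8204+14·171697 = 4807530
k=4:  x_4 = 293·100614149+438·14·4807530 = 58959719617,  y_4 = 293·4807530+14·100614149 = 2817204376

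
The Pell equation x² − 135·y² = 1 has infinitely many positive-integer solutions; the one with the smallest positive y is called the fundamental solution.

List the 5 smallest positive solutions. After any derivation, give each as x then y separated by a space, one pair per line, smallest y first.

244 21
119071 10248
58106404 5001003
28355806081 2440479216
13837575261124 1190948856405

[11; 1,1,1,1,1,1,1,22] for √135; ℓ=8 ⇒ convergent index 7
a_0=11:  p_0=11·1+0=11,  q_0=11·0+1=1
…
a_2=1:  p_2=1·12+11=23,  q_2=1·1+1=2
a_3=1:  p_3=1·23+12=35,  q_3=1·2+1=3
…
a_6=1:  p_6=1·93+58=151,  q_6=1·8+5=13
a_7=1:  p_7=1·151+93=244,  q_7=1·13+8=21
fundamental: x₁=244, y₁=21  (since 59536 − 135·441 = 1)
k=2:  x_2 = 244·244+135·21·21 = 119071,  y_2 = 244·21+21·244 = 10248
k=3:  x_3 = 244·119071+135·21·10248 = 58106404,  y_3 = 244·10248+21·119071 = 5001003
k=4:  x_4 = 244·58106404+135·21·5001003 = 28355806081,  y_4 = 244·5001003+21·58106404 = 2440479216
k=5:  x_5 = 244·28355806081+135·21·2440479216 = 13837575261124,  y_5 = 244·2440479216+21·28355806081 = 1190948856405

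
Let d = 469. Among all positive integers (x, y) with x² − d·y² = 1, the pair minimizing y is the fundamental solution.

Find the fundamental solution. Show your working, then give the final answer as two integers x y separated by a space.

137215 6336

[21; 1,1,1,10,6,10,1,1,1,42] for √469; ℓ=10 ⇒ convergent index 9
step 0: (21, 1)  from 21·(1,0) + (0,1)
step 1: (22, 1)  from 1·(21,1) + (1,0)
step 2: (43, 2)  from 1·(22,1) + (21,1)
step 3: (65, 3)  from 1·(43,2) + (22,1)
step 4: (693, 32)  from 10·(65,3) + (43,2)
…
step 6: (42923, 1982)  from 10·(4223,195) + (693,32)
step 7: (47146, 2177)  from 1·(42923,1982) + (4223,195)
step 8: (90069, 4159)  from 1·(47146,2177) + (42923,1982)
step 9: (137215, 6336)  from 1·(90069,4159) + (47146,2177)
fundamental: x₁=137215, y₁=6336  (since 18827956225 − 469·40144896 = 1)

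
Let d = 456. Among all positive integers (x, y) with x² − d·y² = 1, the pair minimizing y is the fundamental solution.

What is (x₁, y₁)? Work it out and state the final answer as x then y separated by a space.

d=456: √d = [21; 2,1,4,1,2,42] (ℓ=6, even), read p_5/q_5
k=0  a_k=21  p_k/q_k = 21/1
…
k=2  a_k=1  p_k/q_k = 64/3
k=3  a_k=4  p_k/q_k = 299/14
k=4  a_k=1  p_k/q_k = 363/17
k=5  a_k=2  p_k/q_k = 1025/48
(x₁, y₁) = (1025, 48);  1025² − 456·48² = 1 ✓

1025 48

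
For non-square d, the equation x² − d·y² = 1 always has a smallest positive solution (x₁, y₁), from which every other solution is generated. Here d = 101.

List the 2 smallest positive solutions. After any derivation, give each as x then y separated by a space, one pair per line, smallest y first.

201 20
80801 8040

[10; 20] for √101; ℓ=1 ⇒ convergent index 1
k=0  a_k=10  p_k/q_k = 10/1
k=1  a_k=20  p_k/q_k = 201/20
(x₁, y₁) = (201, 20);  201² − 101·20² = 1 ✓
n=2: (201,20)∘(201,20) = (201·201+101·20·20, 201·20+20·201) = (80801,8040)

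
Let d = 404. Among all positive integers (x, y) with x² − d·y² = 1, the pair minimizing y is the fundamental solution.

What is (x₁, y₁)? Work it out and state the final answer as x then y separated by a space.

d=404: √d = [20; 10,40] (ℓ=2, even), read p_1/q_1
i=0: a=20 ⇒ p=20, q=1
i=1: a=10 ⇒ p=201, q=10
→ (201, 10).  Check: 201²=40401, 404·10²=40400, difference 1.

201 10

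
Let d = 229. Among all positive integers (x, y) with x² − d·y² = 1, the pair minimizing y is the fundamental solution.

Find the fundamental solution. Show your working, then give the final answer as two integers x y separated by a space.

5848201 386460

[15; 7,1,1,7,30] for √229; ℓ=5 ⇒ convergent index 9
i=0: a=15 ⇒ p=15, q=1
i=1: a=7 ⇒ p=106, q=7
i=2: a=1 ⇒ p=121, q=8
…
i=5: a=30 ⇒ p=51527, q=3405
i=6: a=7 ⇒ p=362399, q=23948
…
i=8: a=1 ⇒ p=776325, q=51301
i=9: a=7 ⇒ p=5848201, q=386460
(x₁, y₁) = (5848201, 386460);  5848201² − 229·386460² = 1 ✓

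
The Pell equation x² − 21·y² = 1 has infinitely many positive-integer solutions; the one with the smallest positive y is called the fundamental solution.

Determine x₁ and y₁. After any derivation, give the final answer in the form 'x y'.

55 12

√21 = [4; 1,1,2,1,1,8, …], period ℓ=6 (even) → k=5
k=0  a_k=4  p_k/q_k = 4/1
k=1  a_k=1  p_k/q_k = 5/1
k=2  a_k=1  p_k/q_k = 9/2
k=3  a_k=2  p_k/q_k = 23/5
k=4  a_k=1  p_k/q_k = 32/7
k=5  a_k=1  p_k/q_k = 55/12
→ (55, 12).  Check: 55²=3025, 21·12²=3024, difference 1.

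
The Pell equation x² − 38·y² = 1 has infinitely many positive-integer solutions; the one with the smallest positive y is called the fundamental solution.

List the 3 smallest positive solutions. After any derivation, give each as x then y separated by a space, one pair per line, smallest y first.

37 6
2737 444
202501 32850

√38 → a₀=6, period (6,12); ℓ=2 even so k=1
k=0  a_k=6  p_k/q_k = 6/1
k=1  a_k=6  p_k/q_k = 37/6
→ (37, 6).  Check: 37²=1369, 38·6²=1368, difference 1.
(37+6√38)^2 = 2737 + 444√38
(37+6√38)^3 = 202501 + 32850√38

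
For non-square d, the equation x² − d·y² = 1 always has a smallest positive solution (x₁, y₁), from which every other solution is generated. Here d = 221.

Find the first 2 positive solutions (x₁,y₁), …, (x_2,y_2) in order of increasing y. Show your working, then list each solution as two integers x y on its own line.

[14; 1,6,2,6,1,28] for √221; ℓ=6 ⇒ convergent index 5
step 0: (14, 1)  from 14·(1,0) + (0,1)
step 1: (15, 1)  from 1·(14,1) + (1,0)
step 2: (104, 7)  from 6·(15,1) + (14,1)
step 3: (223, 15)  from 2·(104,7) + (15,1)
step 4: (1442, 97)  from 6·(223,15) + (104,7)
step 5: (1665, 112)  from 1·(1442,97) + (223,15)
fundamental: x₁=1665, y₁=112  (since 2772225 − 221·12544 = 1)
k=2:  x_2 = 1665·1665+221·112·112 = 5544449,  y_2 = 1665·112+112·1665 = 372960

1665 112
5544449 372960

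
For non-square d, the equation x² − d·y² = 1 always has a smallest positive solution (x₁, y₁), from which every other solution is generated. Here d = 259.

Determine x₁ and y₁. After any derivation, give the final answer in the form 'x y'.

d=259: √d = [16; 10,1,2,3,4,3,2,1,10,32] (ℓ=10, even), read p_9/q_9
step 0: (16, 1)  from 16·(1,0) + (0,1)
…
step 3: (515, 32)  from 2·(177,11) + (161,10)
…
step 5: (7403, 460)  from 4·(1722,107) + (515,32)
…
step 8: (79196, 4921)  from 1·(55265,3434) + (23931,1487)
step 9: (847225, 52644)  from 10·(79196,4921) + (55265,3434)
→ (847225, 52644).  Check: 847225²=717790200625, 259·52644²=717790200624, difference 1.

847225 52644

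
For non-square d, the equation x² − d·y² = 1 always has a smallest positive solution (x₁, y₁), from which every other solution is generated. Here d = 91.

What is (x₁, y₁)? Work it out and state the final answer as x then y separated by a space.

1574 165

√91 → a₀=9, period (1,1,5,1,5,1,1,18); ℓ=8 even so k=7
k=0  a_k=9  p_k/q_k = 9/1
…
k=2  a_k=1  p_k/q_k = 19/2
k=3  a_k=5  p_k/q_k = 105/11
…
k=6  a_k=1  p_k/q_k = 849/89
k=7  a_k=1  p_k/q_k = 1574/165
(x₁, y₁) = (1574, 165);  1574² − 91·165² = 1 ✓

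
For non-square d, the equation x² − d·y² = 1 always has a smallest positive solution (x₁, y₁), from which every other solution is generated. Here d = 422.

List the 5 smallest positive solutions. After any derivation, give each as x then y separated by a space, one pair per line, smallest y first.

d=422: √d = [20; 1,1,5,2,1,…,1,1,40] (ℓ=14, even), read p_13/q_13
k=0  a_k=20  p_k/q_k = 20/1
…
k=2  a_k=1  p_k/q_k = 41/2
k=3  a_k=5  p_k/q_k = 226/11
…
k=5  a_k=1  p_k/q_k = 719/35
…
k=7  a_k=20  p_k/q_k = 53719/2615
k=8  a_k=3  p_k/q_k = 163807/7974
k=9  a_k=1  p_k/q_k = 217526/10589
k=10  a_k=2  p_k/q_k = 598859/29152
…
k=12  a_k=1  p_k/q_k = 3810680/185501
k=13  a_k=1  p_k/q_k = 7022501/341850
→ (7022501, 341850).  Check: 7022501²=49315520295001, 422·341850²=49315520295000, difference 1.
k=2:  x_2 = 7022501·7022501+422·341850·341850 = 98631040590001,  y_2 = 7022501·341850+341850·7022501 = 4801283933700
k=3:  x_3 = 7022501·98631040590001+422·341850·4801283933700 = 1385273162348638202501,  y_3 = 7022501·4801283933700+341850·98631040590001 = 67434042451384025550
k=4:  x_4 = 7022501·1385273162348638202501+422·341850·67434042451384025550 = 19456164335732849620362360001,  y_4 = 7022501·67434042451384025550+341850·1385273162348638202501 = 947111261097768740333867400
k=5:  x_5 = 7022501·19456164335732849620362360001+422·341850·947111261097768740333867400 = 273261867007695159110526238300562501,  y_5 = 7022501·947111261097768740333867400+341850·19456164335732849620362360001 = 13302179556340616719484196916709250

7022501 341850
98631040590001 4801283933700
1385273162348638202501 67434042451384025550
19456164335732849620362360001 947111261097768740333867400
273261867007695159110526238300562501 13302179556340616719484196916709250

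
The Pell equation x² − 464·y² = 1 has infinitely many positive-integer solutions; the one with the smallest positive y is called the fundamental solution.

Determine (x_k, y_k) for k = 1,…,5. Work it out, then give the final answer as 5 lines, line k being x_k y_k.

√464 → a₀=21, period (1,1,5,1,1,1,5,1,1,42); ℓ=10 even so k=9
step 0: (21, 1)  from 21·(1,0) + (0,1)
step 1: (22, 1)  from 1·(21,1) + (1,0)
step 2: (43, 2)  from 1·(22,1) + (21,1)
step 3: (237, 11)  from 5·(43,2) + (22,1)
…
step 6: (797, 37)  from 1·(517,24) + (280,13)
…
step 8: (5299, 246)  from 1·(4502,209) + (797,37)
step 9: (9801, 455)  from 1·(5299,246) + (4502,209)
(x₁, y₁) = (9801, 455);  9801² − 464·455² = 1 ✓
n=2: (9801,455)∘(9801,455) = (9801·9801+464·455·455, 9801·455+455·9801) = (192119201,8918910)
n=3: (192119201,8918910)∘(9801,455) = (9801·192119201+464·455·8918910, 9801·8918910+455·192119201) = (3765920568201,174828473365)
n=4: (3765920568201,174828473365)∘(9801,455) = (9801·3765920568201+464·455·174828473365, 9801·174828473365+455·3765920568201) = (73819574785756801,3426987725981820)
n=5: (73819574785756801,3426987725981820)∘(9801,455) = (9801·73819574785756801+464·455·3426987725981820, 9801·3426987725981820+455·73819574785756801) = (1447011301184484245001,67175813229867162275)

9801 455
192119201 8918910
3765920568201 174828473365
73819574785756801 3426987725981820
1447011301184484245001 67175813229867162275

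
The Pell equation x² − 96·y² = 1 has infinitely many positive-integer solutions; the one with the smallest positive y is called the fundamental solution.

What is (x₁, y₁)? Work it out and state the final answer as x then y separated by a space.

[9; 1,3,1,18] for √96; ℓ=4 ⇒ convergent index 3
i=0: a=9 ⇒ p=9, q=1
i=1: a=1 ⇒ p=10, q=1
i=2: a=3 ⇒ p=39, q=4
i=3: a=1 ⇒ p=49, q=5
fundamental: x₁=49, y₁=5  (since 2401 − 96·25 = 1)

49 5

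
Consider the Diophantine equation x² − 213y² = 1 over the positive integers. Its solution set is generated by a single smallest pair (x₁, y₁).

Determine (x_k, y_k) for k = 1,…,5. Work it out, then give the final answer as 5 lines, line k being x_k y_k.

194399 13320
75581942401 5178789360
29386108041429599 2013502945575960
11425260034216163289601 782845918228863306720
4442118250753789746628859999 304368927313532092980546600

[14; 1,1,2,6,1,8,1,6,2,1,1,28] for √213; ℓ=12 ⇒ convergent index 11
i=0: a=14 ⇒ p=14, q=1
…
i=5: a=1 ⇒ p=540, q=37
i=6: a=8 ⇒ p=4787, q=328
…
i=10: a=1 ⇒ p=115574, q=7919
i=11: a=1 ⇒ p=194399, q=13320
fundamental: x₁=194399, y₁=13320  (since 37790971201 − 213·177422400 = 1)
n=2: (194399,13320)∘(194399,13320) = (194399·194399+213·13320·13320, 194399·13320+13320·194399) = (75581942401,5178789360)
n=3: (75581942401,5178789360)∘(194399,13320) = (194399·75581942401+213·13320·5178789360, 194399·5178789360+13320·75581942401) = (29386108041429599,2013502945575960)
n=4: (29386108041429599,2013502945575960)∘(194399,13320) = (194399·29386108041429599+213·13320·2013502945575960, 194399·2013502945575960+13320·29386108041429599) = (11425260034216163289601,782845918228863306720)
n=5: (11425260034216163289601,782845918228863306720)∘(194399,13320) = (194399·11425260034216163289601+213·13320·782845918228863306720, 194399·782845918228863306720+13320·11425260034216163289601) = (4442118250753789746628859999,304368927313532092980546600)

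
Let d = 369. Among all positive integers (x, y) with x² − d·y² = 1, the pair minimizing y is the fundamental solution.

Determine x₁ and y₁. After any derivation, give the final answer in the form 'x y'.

√369 = [19; 4,1,3,2,7,4,7,2,3,1,4,38, …], period ℓ=12 (even) → k=11
step 0: (19, 1)  from 19·(1,0) + (0,1)
step 1: (77, 4)  from 4·(19,1) + (1,0)
step 2: (96, 5)  from 1·(77,4) + (19,1)
step 3: (365, 19)  from 3·(96,5) + (77,4)
step 4: (826, 43)  from 2·(365,19) + (96,5)
…
step 8: (393504, 20485)  from 2·(184045,9581) + (25414,1323)
step 9: (1364557, 71036)  from 3·(393504,20485) + (184045,9581)
step 10: (1758061, 91521)  from 1·(1364557,71036) + (393504,20485)
step 11: (8396801, 437120)  from 4·(1758061,91521) + (1364557,71036)
fundamental: x₁=8396801, y₁=437120  (since 70506267033601 − 369·191073894400 = 1)

8396801 437120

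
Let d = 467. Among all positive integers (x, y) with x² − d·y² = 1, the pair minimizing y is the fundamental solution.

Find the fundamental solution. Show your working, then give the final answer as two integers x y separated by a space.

1625626 75225

d=467: √d = [21; 1,1,1,1,3,…,1,1,42] (ℓ=14, even), read p_13/q_13
k=0  a_k=21  p_k/q_k = 21/1
k=1  a_k=1  p_k/q_k = 22/1
k=2  a_k=1  p_k/q_k = 43/2
k=3  a_k=1  p_k/q_k = 65/3
k=4  a_k=1  p_k/q_k = 108/5
k=5  a_k=3  p_k/q_k = 389/18
k=6  a_k=3  p_k/q_k = 1275/59
k=7  a_k=21  p_k/q_k = 27164/1257
k=8  a_k=3  p_k/q_k = 82767/3830
k=9  a_k=3  p_k/q_k = 275465/12747
k=10  a_k=1  p_k/q_k = 358232/16577
…
k=12  a_k=1  p_k/q_k = 991929/45901
k=13  a_k=1  p_k/q_k = 1625626/75225
→ (1625626, 75225).  Check: 1625626²=2642659891876, 467·75225²=2642659891875, difference 1.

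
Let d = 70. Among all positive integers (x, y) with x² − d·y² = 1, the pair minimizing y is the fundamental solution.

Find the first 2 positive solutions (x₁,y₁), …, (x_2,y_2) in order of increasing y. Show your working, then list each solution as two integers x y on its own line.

√70 = [8; 2,1,2,1,2,16, …], period ℓ=6 (even) → k=5
i=0: a=8 ⇒ p=8, q=1
i=1: a=2 ⇒ p=17, q=2
i=2: a=1 ⇒ p=25, q=3
…
i=4: a=1 ⇒ p=92, q=11
i=5: a=2 ⇒ p=251, q=30
→ (251, 30).  Check: 251²=63001, 70·30²=63000, difference 1.
n=2: (251,30)∘(251,30) = (251·251+70·30·30, 251·30+30·251) = (126001,15060)

251 30
126001 15060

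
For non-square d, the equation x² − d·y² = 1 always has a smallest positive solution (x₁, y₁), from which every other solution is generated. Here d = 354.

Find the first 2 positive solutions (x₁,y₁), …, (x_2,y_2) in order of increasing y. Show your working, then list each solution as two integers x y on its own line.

√354 → a₀=18, period (1,4,2,2,18,2,2,4,1,36); ℓ=10 even so k=9
k=0  a_k=18  p_k/q_k = 18/1
k=1  a_k=1  p_k/q_k = 19/1
k=2  a_k=4  p_k/q_k = 94/5
k=3  a_k=2  p_k/q_k = 207/11
k=4  a_k=2  p_k/q_k = 508/27
k=5  a_k=18  p_k/q_k = 9351/497
…
k=7  a_k=2  p_k/q_k = 47771/2539
k=8  a_k=4  p_k/q_k = 210294/11177
k=9  a_k=1  p_k/q_k = 258065/13716
→ (258065, 13716).  Check: 258065²=66597544225, 354·13716²=66597544224, difference 1.
k=2:  x_2 = 258065·258065+354·13716·13716 = 133195088449,  y_2 = 258065·13716+13716·258065 = 7079239080

258065 13716
133195088449 7079239080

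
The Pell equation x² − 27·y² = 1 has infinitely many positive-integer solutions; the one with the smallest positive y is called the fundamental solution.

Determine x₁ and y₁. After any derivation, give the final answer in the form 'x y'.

√27 = [5; 5,10, …], period ℓ=2 (even) → k=1
a_0=5:  p_0=5·1+0=5,  q_0=5·0+1=1
a_1=5:  p_1=5·5+1=26,  q_1=5·1+0=5
→ (26, 5).  Check: 26²=676, 27·5²=675, difference 1.

26 5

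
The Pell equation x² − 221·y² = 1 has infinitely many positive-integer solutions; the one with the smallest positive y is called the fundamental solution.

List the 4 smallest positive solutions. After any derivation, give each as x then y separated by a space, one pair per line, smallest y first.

1665 112
5544449 372960
18463013505 1241956688
61481829427201 4135715398080

√221 = [14; 1,6,2,6,1,28, …], period ℓ=6 (even) → k=5
a_0=14:  p_0=14·1+0=14,  q_0=14·0+1=1
a_1=1:  p_1=1·14+1=15,  q_1=1·1+0=1
a_2=6:  p_2=6·15+14=104,  q_2=6·1+1=7
a_3=2:  p_3=2·104+15=223,  q_3=2·7+1=15
a_4=6:  p_4=6·223+104=1442,  q_4=6·15+7=97
a_5=1:  p_5=1·1442+223=1665,  q_5=1·97+15=112
→ (1665, 112).  Check: 1665²=2772225, 221·112²=2772224, difference 1.
n=2: (1665,112)∘(1665,112) = (1665·1665+221·112·112, 1665·112+112·1665) = (5544449,372960)
n=3: (5544449,372960)∘(1665,112) = (1665·5544449+221·112·372960, 1665·372960+112·5544449) = (18463013505,1241956688)
n=4: (18463013505,1241956688)∘(1665,112) = (1665·18463013505+221·112·1241956688, 1665·1241956688+112·18463013505) = (61481829427201,4135715398080)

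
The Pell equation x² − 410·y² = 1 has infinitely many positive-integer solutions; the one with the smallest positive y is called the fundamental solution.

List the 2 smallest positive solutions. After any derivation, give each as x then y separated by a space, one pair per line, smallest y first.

81 4
13121 648

√410 → a₀=20, period (4,40); ℓ=2 even so k=1
k=0  a_k=20  p_k/q_k = 20/1
k=1  a_k=4  p_k/q_k = 81/4
(x₁, y₁) = (81, 4);  81² − 410·4² = 1 ✓
k=2:  x_2 = 81·81+410·4·4 = 13121,  y_2 = 81·4+4·81 = 648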